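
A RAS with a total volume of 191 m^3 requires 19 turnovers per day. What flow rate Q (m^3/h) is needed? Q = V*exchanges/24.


Daily recirculation volume = 191 m^3 * 19 = 3629 m^3/day
Flow rate Q = daily volume / 24 h = 3629 / 24 = 151.208 m^3/h

151.208 m^3/h


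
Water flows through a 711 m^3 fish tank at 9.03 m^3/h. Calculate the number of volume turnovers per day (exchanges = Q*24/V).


Daily flow volume = 9.03 m^3/h * 24 h = 216.72 m^3/day
Exchanges = daily flow / tank volume = 216.72 / 711 = 0.30481 exchanges/day

0.30481 exchanges/day


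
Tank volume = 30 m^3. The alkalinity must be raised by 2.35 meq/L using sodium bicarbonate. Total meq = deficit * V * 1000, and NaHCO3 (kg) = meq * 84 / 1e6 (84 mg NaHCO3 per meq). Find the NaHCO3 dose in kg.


Tank volume in L = 30 m^3 * 1000 = 30000 L
Total meq required = 2.35 meq/L * 30000 L = 70500 meq
NaHCO3 mass = 70500 meq * 84 mg/meq / 1e6 = 5.922 kg

5.922 kg


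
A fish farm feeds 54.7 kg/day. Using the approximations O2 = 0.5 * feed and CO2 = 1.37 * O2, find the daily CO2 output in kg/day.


O2 = 54.7 * 0.5 = 27.35
CO2 = 27.35 * 1.37 = 37.4695

37.4695 kg/day


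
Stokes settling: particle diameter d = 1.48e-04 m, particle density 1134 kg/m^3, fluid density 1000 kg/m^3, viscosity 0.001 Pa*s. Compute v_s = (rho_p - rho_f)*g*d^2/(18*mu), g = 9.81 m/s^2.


Density difference: rho_p - rho_f = 1134 - 1000 = 134 kg/m^3
d^2 = (1.48e-04)^2 = 2.1904e-08 m^2
Numerator = (rho_p - rho_f) * g * d^2 = 134 * 9.81 * 2.1904e-08 = 2.8793684e-05
Denominator = 18 * mu = 18 * 0.001 = 0.018
v_s = 2.8793684e-05 / 0.018 = 0.00159965 m/s
Check: Re = rho_f * v_s * d / mu = 1000 * 0.00159965 * 1.48e-04 / 0.001 = 0.237 < 1, so Stokes' law applies.

0.00159965 m/s


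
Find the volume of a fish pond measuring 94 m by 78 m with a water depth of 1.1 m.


Base area = L * W = 94 * 78 = 7332 m^2
Volume = area * depth = 7332 * 1.1 = 8065.2 m^3

8065.2 m^3


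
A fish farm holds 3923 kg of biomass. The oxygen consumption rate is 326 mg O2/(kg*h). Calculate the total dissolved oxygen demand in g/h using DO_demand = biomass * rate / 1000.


Total O2 consumption (mg/h) = 3923 kg * 326 mg/(kg*h) = 1278898 mg/h
Convert to g/h: 1278898 / 1000 = 1278.898 g/h

1278.898 g/h


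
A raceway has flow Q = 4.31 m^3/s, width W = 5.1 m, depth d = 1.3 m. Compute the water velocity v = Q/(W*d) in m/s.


Cross-sectional area = W * d = 5.1 * 1.3 = 6.63 m^2
Velocity = Q / A = 4.31 / 6.63 = 0.650075 m/s

0.650075 m/s


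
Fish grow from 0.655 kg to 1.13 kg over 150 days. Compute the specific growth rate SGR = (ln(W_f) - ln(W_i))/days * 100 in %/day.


ln(W_f) = ln(1.13) = 0.12221763
ln(W_i) = ln(0.655) = -0.42312004
ln(W_f) - ln(W_i) = 0.12221763 - -0.42312004 = 0.54533767
SGR = 0.54533767 / 150 * 100 = 0.363558 %/day

0.363558 %/day


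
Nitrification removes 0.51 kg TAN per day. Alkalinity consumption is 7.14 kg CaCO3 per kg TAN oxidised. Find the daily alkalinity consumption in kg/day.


Alkalinity factor: 7.14 kg CaCO3 consumed per kg TAN nitrified
alk = 0.51 kg TAN * 7.14 = 3.6414 kg CaCO3/day

3.6414 kg CaCO3/day


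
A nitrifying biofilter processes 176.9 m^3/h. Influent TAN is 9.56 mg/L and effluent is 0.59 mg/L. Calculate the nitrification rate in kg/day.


Concentration drop: TAN_in - TAN_out = 9.56 - 0.59 = 8.97 mg/L
Hourly TAN removed = Q * dTAN = 176.9 m^3/h * 8.97 mg/L = 1586.793 g/h  (m^3/h * mg/L = g/h)
Daily TAN removed = 1586.793 * 24 = 38083.032 g/day
Convert to kg/day: 38083.032 / 1000 = 38.083032 kg/day

38.083032 kg/day


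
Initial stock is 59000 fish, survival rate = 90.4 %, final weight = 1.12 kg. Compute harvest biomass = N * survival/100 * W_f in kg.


Survivors = 59000 * 90.4/100 = 53336 fish
Harvest biomass = survivors * W_f = 53336 * 1.12 = 59736.32 kg

59736.32 kg


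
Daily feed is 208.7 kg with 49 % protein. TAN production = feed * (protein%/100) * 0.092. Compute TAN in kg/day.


Protein in feed = 208.7 * 49/100 = 102.263 kg/day
TAN = protein * 0.092 = 102.263 * 0.092 = 9.408196 kg/day

9.408196 kg/day


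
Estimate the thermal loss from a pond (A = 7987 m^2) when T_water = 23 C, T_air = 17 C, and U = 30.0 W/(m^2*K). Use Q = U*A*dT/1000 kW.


Temperature difference dT = 23 - 17 = 6 K
Heat loss (W) = U * A * dT = 30.0 * 7987 * 6 = 1437660 W
Convert to kW: 1437660 / 1000 = 1437.66 kW

1437.66 kW


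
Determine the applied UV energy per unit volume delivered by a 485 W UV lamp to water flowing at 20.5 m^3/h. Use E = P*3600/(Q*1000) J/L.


Energy delivered per hour = 485 W * 3600 s = 1746000 J/h
Volume treated per hour = 20.5 m^3/h * 1000 = 20500 L/h
dose = 1746000 / 20500 = 85.1707 J/L

85.1707 J/L


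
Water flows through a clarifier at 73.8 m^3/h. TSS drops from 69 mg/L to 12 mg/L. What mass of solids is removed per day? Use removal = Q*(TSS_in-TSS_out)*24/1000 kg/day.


Concentration drop: TSS_in - TSS_out = 69 - 12 = 57 mg/L
Hourly solids removed = Q * dTSS = 73.8 m^3/h * 57 mg/L = 4206.6 g/h  (m^3/h * mg/L = g/h)
Daily solids removed = 4206.6 * 24 = 100958.4 g/day
Convert g to kg: 100958.4 / 1000 = 100.9584 kg/day

100.9584 kg/day


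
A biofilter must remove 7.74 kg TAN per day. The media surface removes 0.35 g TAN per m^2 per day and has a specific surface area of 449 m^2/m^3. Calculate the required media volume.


A = 7.74*1000 / 0.35 = 22114.286 m^2
V = 22114.286 / 449 = 49.2523

49.2523 m^3


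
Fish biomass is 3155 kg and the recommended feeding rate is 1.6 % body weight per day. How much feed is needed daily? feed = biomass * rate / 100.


Feeding rate fraction = 1.6% / 100 = 0.016
Daily feed = 3155 kg * 0.016 = 50.48 kg/day

50.48 kg/day


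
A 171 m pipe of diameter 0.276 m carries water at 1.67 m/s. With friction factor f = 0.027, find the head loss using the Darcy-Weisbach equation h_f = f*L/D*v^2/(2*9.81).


v^2 = 1.67^2 = 2.7889 m^2/s^2
L/D = 171/0.276 = 619.56522
h_f = f*(L/D)*v^2/(2g) = 0.027 * 619.56522 * 2.7889 / 19.62 = 2.37785 m

2.37785 m


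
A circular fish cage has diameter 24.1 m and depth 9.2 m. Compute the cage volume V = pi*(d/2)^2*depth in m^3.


r = d/2 = 24.1/2 = 12.05 m
Base area = pi*r^2 = pi*12.05^2 = 456.16711 m^2
Volume = 456.16711 * 9.2 = 4196.74 m^3

4196.74 m^3


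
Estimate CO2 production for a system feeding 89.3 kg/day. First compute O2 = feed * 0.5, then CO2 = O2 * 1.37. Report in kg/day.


O2 = 89.3 * 0.5 = 44.65
CO2 = 44.65 * 1.37 = 61.1705

61.1705 kg/day


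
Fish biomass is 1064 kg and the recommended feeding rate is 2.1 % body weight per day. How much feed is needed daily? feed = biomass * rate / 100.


Feeding rate fraction = 2.1% / 100 = 0.021
Daily feed = 1064 kg * 0.021 = 22.344 kg/day

22.344 kg/day


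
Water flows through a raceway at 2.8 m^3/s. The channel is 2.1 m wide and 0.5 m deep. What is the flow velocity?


Cross-sectional area = W * d = 2.1 * 0.5 = 1.05 m^2
Velocity = Q / A = 2.8 / 1.05 = 2.66667 m/s

2.66667 m/s


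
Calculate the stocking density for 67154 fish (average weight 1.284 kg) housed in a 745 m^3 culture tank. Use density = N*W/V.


Total biomass = 67154 fish * 1.284 kg = 86225.736 kg
Density = total biomass / volume = 86225.736 / 745 = 115.739 kg/m^3

115.739 kg/m^3


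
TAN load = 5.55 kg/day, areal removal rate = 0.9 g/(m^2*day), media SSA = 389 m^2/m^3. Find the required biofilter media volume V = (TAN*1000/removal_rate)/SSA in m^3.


A = 5.55*1000 / 0.9 = 6166.6667 m^2
V = 6166.6667 / 389 = 15.8526

15.8526 m^3


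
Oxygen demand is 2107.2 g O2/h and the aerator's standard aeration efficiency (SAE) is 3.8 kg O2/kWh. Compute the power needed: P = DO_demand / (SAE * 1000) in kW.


SAE in g O2/kWh = 3.8 * 1000 = 3800 g/kWh
P = DO_demand / SAE_g = 2107.2 / 3800 = 0.554526 kW

0.554526 kW


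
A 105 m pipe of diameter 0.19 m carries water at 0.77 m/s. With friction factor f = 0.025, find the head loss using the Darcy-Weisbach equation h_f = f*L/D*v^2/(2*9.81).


v^2 = 0.77^2 = 0.5929 m^2/s^2
L/D = 105/0.19 = 552.63158
h_f = f*(L/D)*v^2/(2g) = 0.025 * 552.63158 * 0.5929 / 19.62 = 0.417502 m

0.417502 m


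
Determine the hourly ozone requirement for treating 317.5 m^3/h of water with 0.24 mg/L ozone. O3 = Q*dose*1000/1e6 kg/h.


O3 demand (mg/h) = Q * dose * 1000 = 317.5 * 0.24 * 1000 = 76200 mg/h
Convert mg to kg: 76200 / 1e6 = 0.0762 kg/h

0.0762 kg/h


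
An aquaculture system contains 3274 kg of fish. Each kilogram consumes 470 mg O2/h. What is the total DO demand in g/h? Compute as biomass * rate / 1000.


Total O2 consumption (mg/h) = 3274 kg * 470 mg/(kg*h) = 1538780 mg/h
Convert to g/h: 1538780 / 1000 = 1538.78 g/h

1538.78 g/h


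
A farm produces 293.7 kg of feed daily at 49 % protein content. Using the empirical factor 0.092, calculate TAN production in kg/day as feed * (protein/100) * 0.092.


Protein in feed = 293.7 * 49/100 = 143.913 kg/day
TAN = protein * 0.092 = 143.913 * 0.092 = 13.239996 kg/day

13.239996 kg/day


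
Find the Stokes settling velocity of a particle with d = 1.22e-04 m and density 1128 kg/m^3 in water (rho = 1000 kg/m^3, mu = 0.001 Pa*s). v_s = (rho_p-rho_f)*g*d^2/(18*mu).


Density difference: rho_p - rho_f = 1128 - 1000 = 128 kg/m^3
d^2 = (1.22e-04)^2 = 1.4884e-08 m^2
Numerator = (rho_p - rho_f) * g * d^2 = 128 * 9.81 * 1.4884e-08 = 1.8689541e-05
Denominator = 18 * mu = 18 * 0.001 = 0.018
v_s = 1.8689541e-05 / 0.018 = 0.00103831 m/s
Check: Re = rho_f * v_s * d / mu = 1000 * 0.00103831 * 1.22e-04 / 0.001 = 0.127 < 1, so Stokes' law applies.

0.00103831 m/s


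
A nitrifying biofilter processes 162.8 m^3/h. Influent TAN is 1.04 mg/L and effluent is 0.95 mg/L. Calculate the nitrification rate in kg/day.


Concentration drop: TAN_in - TAN_out = 1.04 - 0.95 = 0.09 mg/L
Hourly TAN removed = Q * dTAN = 162.8 m^3/h * 0.09 mg/L = 14.652 g/h  (m^3/h * mg/L = g/h)
Daily TAN removed = 14.652 * 24 = 351.648 g/day
Convert to kg/day: 351.648 / 1000 = 0.351648 kg/day

0.351648 kg/day


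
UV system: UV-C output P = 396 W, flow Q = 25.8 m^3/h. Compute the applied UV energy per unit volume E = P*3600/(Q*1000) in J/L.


Energy delivered per hour = 396 W * 3600 s = 1425600 J/h
Volume treated per hour = 25.8 m^3/h * 1000 = 25800 L/h
dose = 1425600 / 25800 = 55.2558 J/L

55.2558 J/L


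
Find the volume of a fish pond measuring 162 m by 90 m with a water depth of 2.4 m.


Base area = L * W = 162 * 90 = 14580 m^2
Volume = area * depth = 14580 * 2.4 = 34992 m^3

34992 m^3


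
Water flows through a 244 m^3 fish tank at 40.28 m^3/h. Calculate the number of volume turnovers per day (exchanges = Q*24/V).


Daily flow volume = 40.28 m^3/h * 24 h = 966.72 m^3/day
Exchanges = daily flow / tank volume = 966.72 / 244 = 3.96197 exchanges/day

3.96197 exchanges/day


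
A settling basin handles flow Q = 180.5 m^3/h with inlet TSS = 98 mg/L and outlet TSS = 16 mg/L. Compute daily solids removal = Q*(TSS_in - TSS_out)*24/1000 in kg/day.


Concentration drop: TSS_in - TSS_out = 98 - 16 = 82 mg/L
Hourly solids removed = Q * dTSS = 180.5 m^3/h * 82 mg/L = 14801 g/h  (m^3/h * mg/L = g/h)
Daily solids removed = 14801 * 24 = 355224 g/day
Convert g to kg: 355224 / 1000 = 355.224 kg/day

355.224 kg/day


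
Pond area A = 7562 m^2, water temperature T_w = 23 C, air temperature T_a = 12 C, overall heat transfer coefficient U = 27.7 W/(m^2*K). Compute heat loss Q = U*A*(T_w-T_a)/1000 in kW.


Temperature difference dT = 23 - 12 = 11 K
Heat loss (W) = U * A * dT = 27.7 * 7562 * 11 = 2304141.4 W
Convert to kW: 2304141.4 / 1000 = 2304.1414 kW

2304.1414 kW


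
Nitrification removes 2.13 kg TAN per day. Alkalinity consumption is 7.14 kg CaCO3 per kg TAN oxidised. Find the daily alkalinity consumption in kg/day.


Alkalinity factor: 7.14 kg CaCO3 consumed per kg TAN nitrified
alk = 2.13 kg TAN * 7.14 = 15.2082 kg CaCO3/day

15.2082 kg CaCO3/day


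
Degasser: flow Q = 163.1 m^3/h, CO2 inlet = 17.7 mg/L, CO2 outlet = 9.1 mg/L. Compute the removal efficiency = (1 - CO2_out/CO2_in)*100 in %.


CO2_out / CO2_in = 9.1 / 17.7 = 0.51412429
Fraction remaining = 0.51412429
efficiency = (1 - 0.51412429) * 100 = 48.5876 %

48.5876 %


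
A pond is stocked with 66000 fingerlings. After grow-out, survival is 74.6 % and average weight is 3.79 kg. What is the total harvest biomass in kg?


Survivors = 66000 * 74.6/100 = 49236 fish
Harvest biomass = survivors * W_f = 49236 * 3.79 = 186604.44 kg

186604.44 kg


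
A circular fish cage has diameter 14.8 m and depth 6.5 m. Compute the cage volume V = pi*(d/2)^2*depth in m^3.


r = d/2 = 14.8/2 = 7.4 m
Base area = pi*r^2 = pi*7.4^2 = 172.03361 m^2
Volume = 172.03361 * 6.5 = 1118.22 m^3

1118.22 m^3


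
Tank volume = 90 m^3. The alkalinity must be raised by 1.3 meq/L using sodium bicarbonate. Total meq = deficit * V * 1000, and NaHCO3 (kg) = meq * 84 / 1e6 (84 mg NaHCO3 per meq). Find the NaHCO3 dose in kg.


Tank volume in L = 90 m^3 * 1000 = 90000 L
Total meq required = 1.3 meq/L * 90000 L = 117000 meq
NaHCO3 mass = 117000 meq * 84 mg/meq / 1e6 = 9.828 kg

9.828 kg


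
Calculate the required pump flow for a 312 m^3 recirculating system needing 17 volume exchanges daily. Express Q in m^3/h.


Daily recirculation volume = 312 m^3 * 17 = 5304 m^3/day
Flow rate Q = daily volume / 24 h = 5304 / 24 = 221 m^3/h

221 m^3/h


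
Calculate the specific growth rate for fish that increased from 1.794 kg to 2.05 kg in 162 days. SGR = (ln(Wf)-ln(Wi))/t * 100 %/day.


ln(W_f) = ln(2.05) = 0.71783979
ln(W_i) = ln(1.794) = 0.58444776
ln(W_f) - ln(W_i) = 0.71783979 - 0.58444776 = 0.13339203
SGR = 0.13339203 / 162 * 100 = 0.0823408 %/day

0.0823408 %/day


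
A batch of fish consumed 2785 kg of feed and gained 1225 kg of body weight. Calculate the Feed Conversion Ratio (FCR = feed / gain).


FCR = feed consumed / weight gained
FCR = 2785 kg / 1225 kg = 2.27347

2.27347


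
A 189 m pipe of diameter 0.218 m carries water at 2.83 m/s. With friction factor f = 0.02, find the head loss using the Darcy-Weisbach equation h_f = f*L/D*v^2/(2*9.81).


v^2 = 2.83^2 = 8.0089 m^2/s^2
L/D = 189/0.218 = 866.97248
h_f = f*(L/D)*v^2/(2g) = 0.02 * 866.97248 * 8.0089 / 19.62 = 7.07798 m

7.07798 m


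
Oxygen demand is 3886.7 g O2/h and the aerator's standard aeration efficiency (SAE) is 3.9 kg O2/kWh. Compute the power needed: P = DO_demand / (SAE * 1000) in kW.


SAE in g O2/kWh = 3.9 * 1000 = 3900 g/kWh
P = DO_demand / SAE_g = 3886.7 / 3900 = 0.99659 kW

0.99659 kW


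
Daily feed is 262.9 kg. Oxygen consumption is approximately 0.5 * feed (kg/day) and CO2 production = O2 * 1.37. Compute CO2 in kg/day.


O2 = 262.9 * 0.5 = 131.45
CO2 = 131.45 * 1.37 = 180.0865

180.0865 kg/day


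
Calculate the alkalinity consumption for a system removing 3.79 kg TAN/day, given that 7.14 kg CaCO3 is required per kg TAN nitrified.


Alkalinity factor: 7.14 kg CaCO3 consumed per kg TAN nitrified
alk = 3.79 kg TAN * 7.14 = 27.0606 kg CaCO3/day

27.0606 kg CaCO3/day


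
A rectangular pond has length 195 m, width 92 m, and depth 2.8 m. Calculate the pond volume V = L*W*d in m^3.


Base area = L * W = 195 * 92 = 17940 m^2
Volume = area * depth = 17940 * 2.8 = 50232 m^3

50232 m^3


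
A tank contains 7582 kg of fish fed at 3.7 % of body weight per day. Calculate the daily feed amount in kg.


Feeding rate fraction = 3.7% / 100 = 0.037
Daily feed = 7582 kg * 0.037 = 280.534 kg/day

280.534 kg/day


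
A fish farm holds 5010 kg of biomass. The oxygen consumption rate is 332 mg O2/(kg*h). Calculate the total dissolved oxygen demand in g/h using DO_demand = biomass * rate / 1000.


Total O2 consumption (mg/h) = 5010 kg * 332 mg/(kg*h) = 1663320 mg/h
Convert to g/h: 1663320 / 1000 = 1663.32 g/h

1663.32 g/h


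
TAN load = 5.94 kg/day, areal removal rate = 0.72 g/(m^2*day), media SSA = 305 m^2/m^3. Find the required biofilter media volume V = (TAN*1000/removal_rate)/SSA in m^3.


A = 5.94*1000 / 0.72 = 8250 m^2
V = 8250 / 305 = 27.0492

27.0492 m^3


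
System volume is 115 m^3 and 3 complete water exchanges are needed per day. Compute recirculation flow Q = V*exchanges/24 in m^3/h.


Daily recirculation volume = 115 m^3 * 3 = 345 m^3/day
Flow rate Q = daily volume / 24 h = 345 / 24 = 14.375 m^3/h

14.375 m^3/h


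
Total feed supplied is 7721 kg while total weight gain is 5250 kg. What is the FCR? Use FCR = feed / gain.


FCR = feed consumed / weight gained
FCR = 7721 kg / 5250 kg = 1.47067

1.47067


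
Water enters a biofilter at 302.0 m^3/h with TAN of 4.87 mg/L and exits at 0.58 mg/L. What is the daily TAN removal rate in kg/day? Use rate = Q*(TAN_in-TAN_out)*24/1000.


Concentration drop: TAN_in - TAN_out = 4.87 - 0.58 = 4.29 mg/L
Hourly TAN removed = Q * dTAN = 302.0 m^3/h * 4.29 mg/L = 1295.58 g/h  (m^3/h * mg/L = g/h)
Daily TAN removed = 1295.58 * 24 = 31093.92 g/day
Convert to kg/day: 31093.92 / 1000 = 31.09392 kg/day

31.09392 kg/day


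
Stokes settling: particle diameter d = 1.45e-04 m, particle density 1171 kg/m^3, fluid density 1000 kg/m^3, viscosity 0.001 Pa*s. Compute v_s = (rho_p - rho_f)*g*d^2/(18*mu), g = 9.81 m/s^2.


Density difference: rho_p - rho_f = 1171 - 1000 = 171 kg/m^3
d^2 = (1.45e-04)^2 = 2.1025e-08 m^2
Numerator = (rho_p - rho_f) * g * d^2 = 171 * 9.81 * 2.1025e-08 = 3.5269648e-05
Denominator = 18 * mu = 18 * 0.001 = 0.018
v_s = 3.5269648e-05 / 0.018 = 0.00195942 m/s
Check: Re = rho_f * v_s * d / mu = 1000 * 0.00195942 * 1.45e-04 / 0.001 = 0.284 < 1, so Stokes' law applies.

0.00195942 m/s


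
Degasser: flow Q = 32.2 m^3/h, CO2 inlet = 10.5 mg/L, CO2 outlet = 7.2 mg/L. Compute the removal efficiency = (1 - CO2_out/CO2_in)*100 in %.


CO2_out / CO2_in = 7.2 / 10.5 = 0.68571429
Fraction remaining = 0.68571429
efficiency = (1 - 0.68571429) * 100 = 31.4286 %

31.4286 %


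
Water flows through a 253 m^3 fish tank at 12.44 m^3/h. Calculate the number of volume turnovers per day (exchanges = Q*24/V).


Daily flow volume = 12.44 m^3/h * 24 h = 298.56 m^3/day
Exchanges = daily flow / tank volume = 298.56 / 253 = 1.18008 exchanges/day

1.18008 exchanges/day


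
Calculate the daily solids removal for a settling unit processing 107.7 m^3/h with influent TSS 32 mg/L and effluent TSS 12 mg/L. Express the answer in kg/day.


Concentration drop: TSS_in - TSS_out = 32 - 12 = 20 mg/L
Hourly solids removed = Q * dTSS = 107.7 m^3/h * 20 mg/L = 2154 g/h  (m^3/h * mg/L = g/h)
Daily solids removed = 2154 * 24 = 51696 g/day
Convert g to kg: 51696 / 1000 = 51.696 kg/day

51.696 kg/day


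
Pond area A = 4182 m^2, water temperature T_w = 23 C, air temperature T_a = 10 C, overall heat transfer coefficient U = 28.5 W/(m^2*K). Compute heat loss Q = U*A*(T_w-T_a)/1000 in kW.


Temperature difference dT = 23 - 10 = 13 K
Heat loss (W) = U * A * dT = 28.5 * 4182 * 13 = 1549431 W
Convert to kW: 1549431 / 1000 = 1549.431 kW

1549.431 kW


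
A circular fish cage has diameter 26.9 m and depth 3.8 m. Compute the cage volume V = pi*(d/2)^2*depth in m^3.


r = d/2 = 26.9/2 = 13.45 m
Base area = pi*r^2 = pi*13.45^2 = 568.32197 m^2
Volume = 568.32197 * 3.8 = 2159.62 m^3

2159.62 m^3


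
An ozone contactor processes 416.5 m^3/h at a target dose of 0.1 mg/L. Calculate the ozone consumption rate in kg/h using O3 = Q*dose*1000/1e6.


O3 demand (mg/h) = Q * dose * 1000 = 416.5 * 0.1 * 1000 = 41650 mg/h
Convert mg to kg: 41650 / 1e6 = 0.04165 kg/h

0.04165 kg/h


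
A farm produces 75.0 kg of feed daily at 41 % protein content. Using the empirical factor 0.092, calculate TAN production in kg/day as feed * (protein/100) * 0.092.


Protein in feed = 75.0 * 41/100 = 30.75 kg/day
TAN = protein * 0.092 = 30.75 * 0.092 = 2.829 kg/day

2.829 kg/day


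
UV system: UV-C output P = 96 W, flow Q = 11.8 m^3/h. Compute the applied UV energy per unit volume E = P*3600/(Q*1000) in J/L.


Energy delivered per hour = 96 W * 3600 s = 345600 J/h
Volume treated per hour = 11.8 m^3/h * 1000 = 11800 L/h
dose = 345600 / 11800 = 29.2881 J/L

29.2881 J/L


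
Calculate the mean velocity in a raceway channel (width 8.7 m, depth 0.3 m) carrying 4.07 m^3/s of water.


Cross-sectional area = W * d = 8.7 * 0.3 = 2.61 m^2
Velocity = Q / A = 4.07 / 2.61 = 1.55939 m/s

1.55939 m/s


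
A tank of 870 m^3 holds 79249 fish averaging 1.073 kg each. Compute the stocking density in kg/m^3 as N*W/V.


Total biomass = 79249 fish * 1.073 kg = 85034.177 kg
Density = total biomass / volume = 85034.177 / 870 = 97.7404 kg/m^3

97.7404 kg/m^3


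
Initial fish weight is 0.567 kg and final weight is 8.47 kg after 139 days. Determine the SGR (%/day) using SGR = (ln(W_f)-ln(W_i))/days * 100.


ln(W_f) = ln(8.47) = 2.1365305
ln(W_i) = ln(0.567) = -0.56739598
ln(W_f) - ln(W_i) = 2.1365305 - -0.56739598 = 2.7039265
SGR = 2.7039265 / 139 * 100 = 1.94527 %/day

1.94527 %/day


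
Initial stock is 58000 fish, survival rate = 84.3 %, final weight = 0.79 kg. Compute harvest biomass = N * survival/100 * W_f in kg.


Survivors = 58000 * 84.3/100 = 48894 fish
Harvest biomass = survivors * W_f = 48894 * 0.79 = 38626.26 kg

38626.26 kg


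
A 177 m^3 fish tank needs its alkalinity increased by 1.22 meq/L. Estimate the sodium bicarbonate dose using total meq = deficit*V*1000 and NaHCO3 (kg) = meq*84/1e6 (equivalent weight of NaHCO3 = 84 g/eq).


Tank volume in L = 177 m^3 * 1000 = 177000 L
Total meq required = 1.22 meq/L * 177000 L = 215940 meq
NaHCO3 mass = 215940 meq * 84 mg/meq / 1e6 = 18.139 kg

18.139 kg


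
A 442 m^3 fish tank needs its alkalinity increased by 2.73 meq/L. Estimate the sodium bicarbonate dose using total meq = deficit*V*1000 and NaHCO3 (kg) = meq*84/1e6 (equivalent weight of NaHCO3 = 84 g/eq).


Tank volume in L = 442 m^3 * 1000 = 442000 L
Total meq required = 2.73 meq/L * 442000 L = 1206660 meq
NaHCO3 mass = 1206660 meq * 84 mg/meq / 1e6 = 101.359 kg

101.359 kg


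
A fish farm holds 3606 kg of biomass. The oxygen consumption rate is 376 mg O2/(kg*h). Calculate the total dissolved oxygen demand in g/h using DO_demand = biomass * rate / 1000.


Total O2 consumption (mg/h) = 3606 kg * 376 mg/(kg*h) = 1355856 mg/h
Convert to g/h: 1355856 / 1000 = 1355.856 g/h

1355.856 g/h


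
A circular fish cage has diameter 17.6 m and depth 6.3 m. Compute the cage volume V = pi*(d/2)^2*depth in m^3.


r = d/2 = 17.6/2 = 8.8 m
Base area = pi*r^2 = pi*8.8^2 = 243.28494 m^2
Volume = 243.28494 * 6.3 = 1532.7 m^3

1532.7 m^3


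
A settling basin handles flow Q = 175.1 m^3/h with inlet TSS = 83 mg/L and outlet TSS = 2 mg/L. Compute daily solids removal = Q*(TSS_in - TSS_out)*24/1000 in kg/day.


Concentration drop: TSS_in - TSS_out = 83 - 2 = 81 mg/L
Hourly solids removed = Q * dTSS = 175.1 m^3/h * 81 mg/L = 14183.1 g/h  (m^3/h * mg/L = g/h)
Daily solids removed = 14183.1 * 24 = 340394.4 g/day
Convert g to kg: 340394.4 / 1000 = 340.3944 kg/day

340.3944 kg/day


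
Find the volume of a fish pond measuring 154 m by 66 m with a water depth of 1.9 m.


Base area = L * W = 154 * 66 = 10164 m^2
Volume = area * depth = 10164 * 1.9 = 19311.6 m^3

19311.6 m^3


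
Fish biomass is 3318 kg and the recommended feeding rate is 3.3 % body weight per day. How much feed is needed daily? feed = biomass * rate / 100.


Feeding rate fraction = 3.3% / 100 = 0.033
Daily feed = 3318 kg * 0.033 = 109.494 kg/day

109.494 kg/day


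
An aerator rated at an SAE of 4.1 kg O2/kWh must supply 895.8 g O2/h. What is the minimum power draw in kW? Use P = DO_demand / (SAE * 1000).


SAE in g O2/kWh = 4.1 * 1000 = 4100 g/kWh
P = DO_demand / SAE_g = 895.8 / 4100 = 0.218488 kW

0.218488 kW


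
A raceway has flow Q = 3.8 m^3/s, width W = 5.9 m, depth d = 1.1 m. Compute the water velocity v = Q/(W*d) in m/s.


Cross-sectional area = W * d = 5.9 * 1.1 = 6.49 m^2
Velocity = Q / A = 3.8 / 6.49 = 0.585516 m/s

0.585516 m/s


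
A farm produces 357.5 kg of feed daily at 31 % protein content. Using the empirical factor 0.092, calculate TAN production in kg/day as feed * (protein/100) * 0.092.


Protein in feed = 357.5 * 31/100 = 110.825 kg/day
TAN = protein * 0.092 = 110.825 * 0.092 = 10.1959 kg/day

10.1959 kg/day


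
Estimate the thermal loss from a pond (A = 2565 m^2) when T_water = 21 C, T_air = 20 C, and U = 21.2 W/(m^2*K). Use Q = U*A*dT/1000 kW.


Temperature difference dT = 21 - 20 = 1 K
Heat loss (W) = U * A * dT = 21.2 * 2565 * 1 = 54378 W
Convert to kW: 54378 / 1000 = 54.378 kW

54.378 kW


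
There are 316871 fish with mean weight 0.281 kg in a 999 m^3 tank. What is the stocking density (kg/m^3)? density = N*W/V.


Total biomass = 316871 fish * 0.281 kg = 89040.751 kg
Density = total biomass / volume = 89040.751 / 999 = 89.1299 kg/m^3

89.1299 kg/m^3


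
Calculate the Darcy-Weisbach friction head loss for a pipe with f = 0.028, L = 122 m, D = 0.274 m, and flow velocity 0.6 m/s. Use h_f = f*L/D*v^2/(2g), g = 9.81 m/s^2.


v^2 = 0.6^2 = 0.36 m^2/s^2
L/D = 122/0.274 = 445.25547
h_f = f*(L/D)*v^2/(2g) = 0.028 * 445.25547 * 0.36 / 19.62 = 0.228755 m

0.228755 m


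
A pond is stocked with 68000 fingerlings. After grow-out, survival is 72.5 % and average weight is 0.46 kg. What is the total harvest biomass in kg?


Survivors = 68000 * 72.5/100 = 49300 fish
Harvest biomass = survivors * W_f = 49300 * 0.46 = 22678 kg

22678 kg


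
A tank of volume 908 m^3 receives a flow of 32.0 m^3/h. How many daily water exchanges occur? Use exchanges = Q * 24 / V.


Daily flow volume = 32.0 m^3/h * 24 h = 768 m^3/day
Exchanges = daily flow / tank volume = 768 / 908 = 0.845815 exchanges/day

0.845815 exchanges/day


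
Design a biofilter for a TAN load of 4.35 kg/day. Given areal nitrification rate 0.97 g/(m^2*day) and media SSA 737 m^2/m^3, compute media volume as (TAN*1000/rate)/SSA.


A = 4.35*1000 / 0.97 = 4484.5361 m^2
V = 4484.5361 / 737 = 6.08485

6.08485 m^3


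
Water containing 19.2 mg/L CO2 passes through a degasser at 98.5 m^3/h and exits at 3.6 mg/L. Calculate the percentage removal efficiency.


CO2_out / CO2_in = 3.6 / 19.2 = 0.1875
Fraction remaining = 0.1875
efficiency = (1 - 0.1875) * 100 = 81.25 %

81.25 %


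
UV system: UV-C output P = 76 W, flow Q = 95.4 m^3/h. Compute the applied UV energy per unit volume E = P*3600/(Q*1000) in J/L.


Energy delivered per hour = 76 W * 3600 s = 273600 J/h
Volume treated per hour = 95.4 m^3/h * 1000 = 95400 L/h
dose = 273600 / 95400 = 2.86792 J/L

2.86792 J/L


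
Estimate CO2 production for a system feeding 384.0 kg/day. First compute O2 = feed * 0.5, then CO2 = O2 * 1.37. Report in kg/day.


O2 = 384.0 * 0.5 = 192
CO2 = 192 * 1.37 = 263.04

263.04 kg/day


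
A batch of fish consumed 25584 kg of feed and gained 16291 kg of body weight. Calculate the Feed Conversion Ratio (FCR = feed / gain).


FCR = feed consumed / weight gained
FCR = 25584 kg / 16291 kg = 1.57044

1.57044


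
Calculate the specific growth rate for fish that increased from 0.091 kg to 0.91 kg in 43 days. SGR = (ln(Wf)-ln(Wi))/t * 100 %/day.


ln(W_f) = ln(0.91) = -0.094310679
ln(W_i) = ln(0.091) = -2.3968958
ln(W_f) - ln(W_i) = -0.094310679 - -2.3968958 = 2.3025851
SGR = 2.3025851 / 43 * 100 = 5.35485 %/day

5.35485 %/day


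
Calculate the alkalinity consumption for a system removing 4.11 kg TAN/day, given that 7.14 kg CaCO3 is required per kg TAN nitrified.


Alkalinity factor: 7.14 kg CaCO3 consumed per kg TAN nitrified
alk = 4.11 kg TAN * 7.14 = 29.3454 kg CaCO3/day

29.3454 kg CaCO3/day


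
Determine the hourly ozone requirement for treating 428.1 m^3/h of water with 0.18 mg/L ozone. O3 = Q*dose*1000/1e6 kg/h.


O3 demand (mg/h) = Q * dose * 1000 = 428.1 * 0.18 * 1000 = 77058 mg/h
Convert mg to kg: 77058 / 1e6 = 0.077058 kg/h

0.077058 kg/h


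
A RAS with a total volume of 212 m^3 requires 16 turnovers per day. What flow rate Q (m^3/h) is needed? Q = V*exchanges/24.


Daily recirculation volume = 212 m^3 * 16 = 3392 m^3/day
Flow rate Q = daily volume / 24 h = 3392 / 24 = 141.333 m^3/h

141.333 m^3/h


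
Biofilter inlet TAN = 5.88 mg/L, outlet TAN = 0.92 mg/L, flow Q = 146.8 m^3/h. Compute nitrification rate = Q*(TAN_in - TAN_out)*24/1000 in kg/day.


Concentration drop: TAN_in - TAN_out = 5.88 - 0.92 = 4.96 mg/L
Hourly TAN removed = Q * dTAN = 146.8 m^3/h * 4.96 mg/L = 728.128 g/h  (m^3/h * mg/L = g/h)
Daily TAN removed = 728.128 * 24 = 17475.072 g/day
Convert to kg/day: 17475.072 / 1000 = 17.475072 kg/day

17.475072 kg/day


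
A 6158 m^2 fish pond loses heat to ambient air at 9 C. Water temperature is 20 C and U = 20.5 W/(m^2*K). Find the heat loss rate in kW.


Temperature difference dT = 20 - 9 = 11 K
Heat loss (W) = U * A * dT = 20.5 * 6158 * 11 = 1388629 W
Convert to kW: 1388629 / 1000 = 1388.629 kW

1388.629 kW


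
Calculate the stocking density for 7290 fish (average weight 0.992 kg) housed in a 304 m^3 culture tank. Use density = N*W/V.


Total biomass = 7290 fish * 0.992 kg = 7231.68 kg
Density = total biomass / volume = 7231.68 / 304 = 23.7884 kg/m^3

23.7884 kg/m^3


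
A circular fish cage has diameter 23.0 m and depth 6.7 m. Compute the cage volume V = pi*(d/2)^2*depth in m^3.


r = d/2 = 23.0/2 = 11.5 m
Base area = pi*r^2 = pi*11.5^2 = 415.47563 m^2
Volume = 415.47563 * 6.7 = 2783.69 m^3

2783.69 m^3


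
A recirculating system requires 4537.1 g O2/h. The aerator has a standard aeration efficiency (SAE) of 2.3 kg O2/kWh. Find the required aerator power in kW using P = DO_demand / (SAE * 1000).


SAE in g O2/kWh = 2.3 * 1000 = 2300 g/kWh
P = DO_demand / SAE_g = 4537.1 / 2300 = 1.97265 kW

1.97265 kW


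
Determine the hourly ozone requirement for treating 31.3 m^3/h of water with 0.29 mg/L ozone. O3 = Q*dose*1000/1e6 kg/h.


O3 demand (mg/h) = Q * dose * 1000 = 31.3 * 0.29 * 1000 = 9077 mg/h
Convert mg to kg: 9077 / 1e6 = 0.009077 kg/h

0.009077 kg/h


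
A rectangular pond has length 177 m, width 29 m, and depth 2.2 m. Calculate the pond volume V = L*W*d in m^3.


Base area = L * W = 177 * 29 = 5133 m^2
Volume = area * depth = 5133 * 2.2 = 11292.6 m^3

11292.6 m^3


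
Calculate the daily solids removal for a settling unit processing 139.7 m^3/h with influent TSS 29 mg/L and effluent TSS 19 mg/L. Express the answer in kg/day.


Concentration drop: TSS_in - TSS_out = 29 - 19 = 10 mg/L
Hourly solids removed = Q * dTSS = 139.7 m^3/h * 10 mg/L = 1397 g/h  (m^3/h * mg/L = g/h)
Daily solids removed = 1397 * 24 = 33528 g/day
Convert g to kg: 33528 / 1000 = 33.528 kg/day

33.528 kg/day


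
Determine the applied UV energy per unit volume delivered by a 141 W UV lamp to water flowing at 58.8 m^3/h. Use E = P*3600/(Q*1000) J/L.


Energy delivered per hour = 141 W * 3600 s = 507600 J/h
Volume treated per hour = 58.8 m^3/h * 1000 = 58800 L/h
dose = 507600 / 58800 = 8.63265 J/L

8.63265 J/L


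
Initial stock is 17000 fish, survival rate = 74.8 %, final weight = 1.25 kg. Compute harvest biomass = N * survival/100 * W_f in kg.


Survivors = 17000 * 74.8/100 = 12716 fish
Harvest biomass = survivors * W_f = 12716 * 1.25 = 15895 kg

15895 kg


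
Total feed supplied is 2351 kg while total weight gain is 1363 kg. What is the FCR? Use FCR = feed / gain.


FCR = feed consumed / weight gained
FCR = 2351 kg / 1363 kg = 1.72487

1.72487


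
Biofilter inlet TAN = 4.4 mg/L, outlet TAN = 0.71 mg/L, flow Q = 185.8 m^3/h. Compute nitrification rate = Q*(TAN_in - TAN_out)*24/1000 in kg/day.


Concentration drop: TAN_in - TAN_out = 4.4 - 0.71 = 3.69 mg/L
Hourly TAN removed = Q * dTAN = 185.8 m^3/h * 3.69 mg/L = 685.602 g/h  (m^3/h * mg/L = g/h)
Daily TAN removed = 685.602 * 24 = 16454.448 g/day
Convert to kg/day: 16454.448 / 1000 = 16.454448 kg/day

16.454448 kg/day


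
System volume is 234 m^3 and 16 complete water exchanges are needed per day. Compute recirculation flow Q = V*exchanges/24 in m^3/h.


Daily recirculation volume = 234 m^3 * 16 = 3744 m^3/day
Flow rate Q = daily volume / 24 h = 3744 / 24 = 156 m^3/h

156 m^3/h


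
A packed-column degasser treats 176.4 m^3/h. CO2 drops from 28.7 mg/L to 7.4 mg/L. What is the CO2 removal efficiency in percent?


CO2_out / CO2_in = 7.4 / 28.7 = 0.25783972
Fraction remaining = 0.25783972
efficiency = (1 - 0.25783972) * 100 = 74.216 %

74.216 %


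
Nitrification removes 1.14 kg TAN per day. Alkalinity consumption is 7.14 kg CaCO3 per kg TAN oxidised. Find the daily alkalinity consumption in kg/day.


Alkalinity factor: 7.14 kg CaCO3 consumed per kg TAN nitrified
alk = 1.14 kg TAN * 7.14 = 8.1396 kg CaCO3/day

8.1396 kg CaCO3/day


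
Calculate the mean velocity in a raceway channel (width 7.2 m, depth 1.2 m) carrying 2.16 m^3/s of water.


Cross-sectional area = W * d = 7.2 * 1.2 = 8.64 m^2
Velocity = Q / A = 2.16 / 8.64 = 0.25 m/s

0.25 m/s


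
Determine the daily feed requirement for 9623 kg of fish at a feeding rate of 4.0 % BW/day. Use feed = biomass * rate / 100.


Feeding rate fraction = 4.0% / 100 = 0.04
Daily feed = 9623 kg * 0.04 = 384.92 kg/day

384.92 kg/day


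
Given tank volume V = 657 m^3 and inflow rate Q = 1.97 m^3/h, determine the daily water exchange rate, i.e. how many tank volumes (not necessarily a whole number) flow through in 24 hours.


Daily flow volume = 1.97 m^3/h * 24 h = 47.28 m^3/day
Exchanges = daily flow / tank volume = 47.28 / 657 = 0.0719635 exchanges/day

0.0719635 exchanges/day


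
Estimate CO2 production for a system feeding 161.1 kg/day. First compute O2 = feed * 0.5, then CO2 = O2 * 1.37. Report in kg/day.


O2 = 161.1 * 0.5 = 80.55
CO2 = 80.55 * 1.37 = 110.3535

110.3535 kg/day


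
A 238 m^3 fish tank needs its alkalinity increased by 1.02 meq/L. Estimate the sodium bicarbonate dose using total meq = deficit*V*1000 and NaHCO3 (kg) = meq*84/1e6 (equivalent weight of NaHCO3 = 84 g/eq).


Tank volume in L = 238 m^3 * 1000 = 238000 L
Total meq required = 1.02 meq/L * 238000 L = 242760 meq
NaHCO3 mass = 242760 meq * 84 mg/meq / 1e6 = 20.3918 kg

20.3918 kg


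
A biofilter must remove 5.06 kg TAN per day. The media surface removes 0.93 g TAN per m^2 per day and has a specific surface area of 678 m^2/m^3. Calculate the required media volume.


A = 5.06*1000 / 0.93 = 5440.8602 m^2
V = 5440.8602 / 678 = 8.02487

8.02487 m^3


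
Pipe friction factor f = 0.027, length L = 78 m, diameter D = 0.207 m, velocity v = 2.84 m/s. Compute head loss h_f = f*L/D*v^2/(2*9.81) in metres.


v^2 = 2.84^2 = 8.0656 m^2/s^2
L/D = 78/0.207 = 376.81159
h_f = f*(L/D)*v^2/(2g) = 0.027 * 376.81159 * 8.0656 / 19.62 = 4.1824 m

4.1824 m


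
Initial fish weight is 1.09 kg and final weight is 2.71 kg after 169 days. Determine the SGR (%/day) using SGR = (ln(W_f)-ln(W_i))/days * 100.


ln(W_f) = ln(2.71) = 0.99694863
ln(W_i) = ln(1.09) = 0.086177696
ln(W_f) - ln(W_i) = 0.99694863 - 0.086177696 = 0.91077093
SGR = 0.91077093 / 169 * 100 = 0.538918 %/day

0.538918 %/day


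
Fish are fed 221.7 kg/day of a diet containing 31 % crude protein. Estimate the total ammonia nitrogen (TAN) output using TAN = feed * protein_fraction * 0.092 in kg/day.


Protein in feed = 221.7 * 31/100 = 68.727 kg/day
TAN = protein * 0.092 = 68.727 * 0.092 = 6.322884 kg/day

6.322884 kg/day


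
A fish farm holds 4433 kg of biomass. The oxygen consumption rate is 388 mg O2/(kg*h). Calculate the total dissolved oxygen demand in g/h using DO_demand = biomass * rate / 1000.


Total O2 consumption (mg/h) = 4433 kg * 388 mg/(kg*h) = 1720004 mg/h
Convert to g/h: 1720004 / 1000 = 1720.004 g/h

1720.004 g/h


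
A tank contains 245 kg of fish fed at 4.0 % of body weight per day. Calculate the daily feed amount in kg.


Feeding rate fraction = 4.0% / 100 = 0.04
Daily feed = 245 kg * 0.04 = 9.8 kg/day

9.8 kg/day


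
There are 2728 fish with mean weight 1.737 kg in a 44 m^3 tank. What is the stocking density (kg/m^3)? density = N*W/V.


Total biomass = 2728 fish * 1.737 kg = 4738.536 kg
Density = total biomass / volume = 4738.536 / 44 = 107.694 kg/m^3

107.694 kg/m^3


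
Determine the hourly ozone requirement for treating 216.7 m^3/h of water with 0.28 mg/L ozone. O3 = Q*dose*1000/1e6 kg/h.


O3 demand (mg/h) = Q * dose * 1000 = 216.7 * 0.28 * 1000 = 60676 mg/h
Convert mg to kg: 60676 / 1e6 = 0.060676 kg/h

0.060676 kg/h


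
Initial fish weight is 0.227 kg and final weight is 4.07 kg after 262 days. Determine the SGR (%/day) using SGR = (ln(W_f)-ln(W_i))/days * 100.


ln(W_f) = ln(4.07) = 1.403643
ln(W_i) = ln(0.227) = -1.4828053
ln(W_f) - ln(W_i) = 1.403643 - -1.4828053 = 2.8864483
SGR = 2.8864483 / 262 * 100 = 1.1017 %/day

1.1017 %/day


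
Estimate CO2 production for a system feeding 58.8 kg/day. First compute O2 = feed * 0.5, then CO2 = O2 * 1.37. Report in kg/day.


O2 = 58.8 * 0.5 = 29.4
CO2 = 29.4 * 1.37 = 40.278

40.278 kg/day


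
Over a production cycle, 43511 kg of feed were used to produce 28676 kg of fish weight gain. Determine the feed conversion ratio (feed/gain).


FCR = feed consumed / weight gained
FCR = 43511 kg / 28676 kg = 1.51733

1.51733


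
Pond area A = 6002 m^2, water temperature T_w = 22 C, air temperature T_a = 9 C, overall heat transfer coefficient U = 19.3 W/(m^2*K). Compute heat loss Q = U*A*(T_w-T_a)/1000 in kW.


Temperature difference dT = 22 - 9 = 13 K
Heat loss (W) = U * A * dT = 19.3 * 6002 * 13 = 1505901.8 W
Convert to kW: 1505901.8 / 1000 = 1505.9018 kW

1505.9018 kW


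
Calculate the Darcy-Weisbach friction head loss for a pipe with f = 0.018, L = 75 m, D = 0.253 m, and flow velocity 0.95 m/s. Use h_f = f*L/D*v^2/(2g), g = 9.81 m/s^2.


v^2 = 0.95^2 = 0.9025 m^2/s^2
L/D = 75/0.253 = 296.44269
h_f = f*(L/D)*v^2/(2g) = 0.018 * 296.44269 * 0.9025 / 19.62 = 0.245449 m

0.245449 m


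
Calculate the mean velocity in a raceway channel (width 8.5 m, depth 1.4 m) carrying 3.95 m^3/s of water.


Cross-sectional area = W * d = 8.5 * 1.4 = 11.9 m^2
Velocity = Q / A = 3.95 / 11.9 = 0.331933 m/s

0.331933 m/s


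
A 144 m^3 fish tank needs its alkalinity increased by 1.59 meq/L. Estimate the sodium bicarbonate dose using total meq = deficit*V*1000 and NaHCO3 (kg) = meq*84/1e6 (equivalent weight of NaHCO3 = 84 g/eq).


Tank volume in L = 144 m^3 * 1000 = 144000 L
Total meq required = 1.59 meq/L * 144000 L = 228960 meq
NaHCO3 mass = 228960 meq * 84 mg/meq / 1e6 = 19.2326 kg

19.2326 kg


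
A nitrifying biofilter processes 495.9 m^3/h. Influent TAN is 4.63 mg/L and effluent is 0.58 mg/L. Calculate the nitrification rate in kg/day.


Concentration drop: TAN_in - TAN_out = 4.63 - 0.58 = 4.05 mg/L
Hourly TAN removed = Q * dTAN = 495.9 m^3/h * 4.05 mg/L = 2008.395 g/h  (m^3/h * mg/L = g/h)
Daily TAN removed = 2008.395 * 24 = 48201.48 g/day
Convert to kg/day: 48201.48 / 1000 = 48.20148 kg/day

48.20148 kg/day


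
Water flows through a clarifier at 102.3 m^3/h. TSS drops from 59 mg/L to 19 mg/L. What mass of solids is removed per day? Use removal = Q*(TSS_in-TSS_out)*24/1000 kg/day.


Concentration drop: TSS_in - TSS_out = 59 - 19 = 40 mg/L
Hourly solids removed = Q * dTSS = 102.3 m^3/h * 40 mg/L = 4092 g/h  (m^3/h * mg/L = g/h)
Daily solids removed = 4092 * 24 = 98208 g/day
Convert g to kg: 98208 / 1000 = 98.208 kg/day

98.208 kg/day


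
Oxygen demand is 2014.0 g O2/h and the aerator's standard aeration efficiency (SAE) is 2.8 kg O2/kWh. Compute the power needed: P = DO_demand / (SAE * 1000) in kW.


SAE in g O2/kWh = 2.8 * 1000 = 2800 g/kWh
P = DO_demand / SAE_g = 2014.0 / 2800 = 0.719286 kW

0.719286 kW


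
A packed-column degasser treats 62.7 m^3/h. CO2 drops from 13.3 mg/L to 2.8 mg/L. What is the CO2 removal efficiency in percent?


CO2_out / CO2_in = 2.8 / 13.3 = 0.21052632
Fraction remaining = 0.21052632
efficiency = (1 - 0.21052632) * 100 = 78.9474 %

78.9474 %


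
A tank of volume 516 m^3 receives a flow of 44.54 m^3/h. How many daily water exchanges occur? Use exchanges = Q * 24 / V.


Daily flow volume = 44.54 m^3/h * 24 h = 1068.96 m^3/day
Exchanges = daily flow / tank volume = 1068.96 / 516 = 2.07163 exchanges/day

2.07163 exchanges/day
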